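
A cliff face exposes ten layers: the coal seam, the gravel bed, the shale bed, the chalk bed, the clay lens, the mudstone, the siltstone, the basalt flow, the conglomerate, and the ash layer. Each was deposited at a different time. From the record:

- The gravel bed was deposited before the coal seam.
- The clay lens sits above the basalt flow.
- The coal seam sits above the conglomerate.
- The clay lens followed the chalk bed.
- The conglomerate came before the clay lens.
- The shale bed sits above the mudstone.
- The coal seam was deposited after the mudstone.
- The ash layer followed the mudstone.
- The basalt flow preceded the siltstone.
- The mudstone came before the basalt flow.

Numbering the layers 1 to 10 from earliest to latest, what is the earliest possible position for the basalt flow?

2

The mudstone must come before the basalt flow — 1 forced predecessor.
Nothing else is forced ahead of the basalt flow, so its earliest slot is position 1 + 1 = 2.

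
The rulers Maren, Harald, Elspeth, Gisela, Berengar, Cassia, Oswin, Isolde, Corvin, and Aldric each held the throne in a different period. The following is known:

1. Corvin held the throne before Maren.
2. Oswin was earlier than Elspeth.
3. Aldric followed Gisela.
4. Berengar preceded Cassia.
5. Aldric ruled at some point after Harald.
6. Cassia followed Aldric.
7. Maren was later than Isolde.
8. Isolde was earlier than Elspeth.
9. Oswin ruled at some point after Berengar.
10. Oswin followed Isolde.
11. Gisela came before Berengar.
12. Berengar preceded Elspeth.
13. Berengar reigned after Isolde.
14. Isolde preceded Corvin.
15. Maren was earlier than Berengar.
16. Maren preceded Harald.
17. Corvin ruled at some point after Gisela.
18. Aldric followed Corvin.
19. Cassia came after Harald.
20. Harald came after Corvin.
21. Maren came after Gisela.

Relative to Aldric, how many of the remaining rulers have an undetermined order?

3

Forced before Aldric: Corvin, Gisela, Harald, Isolde, and Maren; forced after Aldric: Cassia.
That leaves Berengar, Elspeth, and Oswin with no forced order relative to Aldric — 3.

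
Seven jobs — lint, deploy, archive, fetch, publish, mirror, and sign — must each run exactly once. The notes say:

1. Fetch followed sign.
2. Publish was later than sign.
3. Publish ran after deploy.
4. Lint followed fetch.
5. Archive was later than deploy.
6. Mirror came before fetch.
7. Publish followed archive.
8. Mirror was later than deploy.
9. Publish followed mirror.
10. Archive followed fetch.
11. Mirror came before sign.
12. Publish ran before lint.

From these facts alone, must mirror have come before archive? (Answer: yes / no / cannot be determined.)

yes

Chain the constraints: mirror → fetch → archive. Each link is directly stated, so mirror comes before archive.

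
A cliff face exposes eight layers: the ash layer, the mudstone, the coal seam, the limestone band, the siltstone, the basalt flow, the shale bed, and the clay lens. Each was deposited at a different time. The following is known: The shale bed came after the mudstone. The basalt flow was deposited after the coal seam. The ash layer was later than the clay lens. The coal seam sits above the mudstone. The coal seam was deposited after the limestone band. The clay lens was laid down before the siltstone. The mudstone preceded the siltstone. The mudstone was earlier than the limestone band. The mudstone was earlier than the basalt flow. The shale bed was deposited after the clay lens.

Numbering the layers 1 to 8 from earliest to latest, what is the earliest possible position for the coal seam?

3

The limestone band and the mudstone must both come before the coal seam — 2 forced predecessors.
Nothing else is forced ahead of the coal seam, so its earliest slot is position 2 + 1 = 3.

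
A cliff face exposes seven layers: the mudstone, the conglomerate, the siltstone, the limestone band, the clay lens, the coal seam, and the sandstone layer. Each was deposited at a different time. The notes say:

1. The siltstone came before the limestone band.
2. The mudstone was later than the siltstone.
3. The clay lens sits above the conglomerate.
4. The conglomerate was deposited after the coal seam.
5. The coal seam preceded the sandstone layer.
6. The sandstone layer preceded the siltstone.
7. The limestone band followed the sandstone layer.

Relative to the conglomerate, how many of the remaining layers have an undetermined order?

Forced before the conglomerate: the coal seam; forced after the conglomerate: the clay lens.
That leaves the limestone band, the mudstone, the sandstone layer, and the siltstone with no forced order relative to the conglomerate — 4.

4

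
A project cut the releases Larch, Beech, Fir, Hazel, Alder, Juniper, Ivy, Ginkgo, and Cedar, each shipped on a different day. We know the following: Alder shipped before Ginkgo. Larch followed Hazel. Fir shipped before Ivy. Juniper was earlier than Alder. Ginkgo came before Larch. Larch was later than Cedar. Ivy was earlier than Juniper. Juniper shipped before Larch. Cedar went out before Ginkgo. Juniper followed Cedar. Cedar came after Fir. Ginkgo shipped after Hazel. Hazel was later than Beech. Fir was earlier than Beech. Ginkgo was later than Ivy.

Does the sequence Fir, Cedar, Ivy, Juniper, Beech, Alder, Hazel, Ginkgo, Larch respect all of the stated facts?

yes

Check each stated constraint against the proposed order — e.g. Cedar is ahead of Ginkgo; Cedar is ahead of Larch. Every pair is in the required order; nothing is violated.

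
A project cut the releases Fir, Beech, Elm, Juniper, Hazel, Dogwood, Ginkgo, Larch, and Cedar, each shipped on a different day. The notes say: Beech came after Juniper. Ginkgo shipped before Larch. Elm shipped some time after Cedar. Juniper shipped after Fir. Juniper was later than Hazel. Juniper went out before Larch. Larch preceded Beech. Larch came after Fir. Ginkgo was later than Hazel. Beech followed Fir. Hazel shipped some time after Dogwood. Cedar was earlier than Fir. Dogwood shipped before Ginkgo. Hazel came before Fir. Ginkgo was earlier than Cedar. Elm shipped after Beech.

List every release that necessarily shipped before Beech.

Directly stated before Beech: Fir, Juniper, and Larch.
Cedar reaches Beech via Cedar → Fir → Beech.
Dogwood reaches Beech via Dogwood → Ginkgo → Larch → Beech.
Ginkgo reaches Beech via Ginkgo → Larch → Beech.
Likewise Hazel reaches Beech by chaining the stated constraints.
No chain forces Elm ahead of Beech.

Cedar, Dogwood, Fir, Ginkgo, Hazel, Juniper, Larch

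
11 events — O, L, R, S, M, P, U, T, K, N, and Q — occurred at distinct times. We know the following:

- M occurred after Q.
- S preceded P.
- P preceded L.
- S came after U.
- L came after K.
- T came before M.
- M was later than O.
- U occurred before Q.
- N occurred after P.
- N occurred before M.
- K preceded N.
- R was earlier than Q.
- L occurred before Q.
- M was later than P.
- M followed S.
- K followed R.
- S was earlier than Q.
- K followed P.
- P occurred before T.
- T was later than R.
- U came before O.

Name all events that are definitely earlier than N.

K, P, R, S, U

Directly stated before N: K and P.
R reaches N via R → K → N.
S reaches N via S → P → N.
U reaches N via U → S → P → N.
No chain forces L (or any of the others) ahead of N.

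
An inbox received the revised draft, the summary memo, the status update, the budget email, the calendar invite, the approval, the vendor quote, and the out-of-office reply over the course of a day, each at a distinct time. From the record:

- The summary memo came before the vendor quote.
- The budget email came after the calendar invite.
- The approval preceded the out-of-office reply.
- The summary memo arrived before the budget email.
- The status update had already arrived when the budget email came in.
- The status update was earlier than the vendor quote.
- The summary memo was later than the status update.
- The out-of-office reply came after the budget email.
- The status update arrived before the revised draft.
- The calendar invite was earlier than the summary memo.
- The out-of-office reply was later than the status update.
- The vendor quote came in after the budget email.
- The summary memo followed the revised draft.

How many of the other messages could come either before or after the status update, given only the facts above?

2

Forced after the status update: the budget email, the out-of-office reply, the revised draft, the summary memo, and the vendor quote.
That leaves the approval and the calendar invite with no forced order relative to the status update — 2.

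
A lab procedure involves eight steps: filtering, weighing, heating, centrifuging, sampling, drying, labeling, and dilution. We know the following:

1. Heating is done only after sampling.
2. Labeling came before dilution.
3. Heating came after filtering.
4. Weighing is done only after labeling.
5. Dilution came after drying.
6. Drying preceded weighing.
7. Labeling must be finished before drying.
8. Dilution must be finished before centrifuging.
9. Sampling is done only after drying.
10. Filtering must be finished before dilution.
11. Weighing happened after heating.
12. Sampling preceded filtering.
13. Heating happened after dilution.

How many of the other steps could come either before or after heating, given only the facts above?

Forced before heating: dilution, drying, filtering, labeling, and sampling; forced after heating: weighing.
That leaves centrifuging with no forced order relative to heating — 1.

1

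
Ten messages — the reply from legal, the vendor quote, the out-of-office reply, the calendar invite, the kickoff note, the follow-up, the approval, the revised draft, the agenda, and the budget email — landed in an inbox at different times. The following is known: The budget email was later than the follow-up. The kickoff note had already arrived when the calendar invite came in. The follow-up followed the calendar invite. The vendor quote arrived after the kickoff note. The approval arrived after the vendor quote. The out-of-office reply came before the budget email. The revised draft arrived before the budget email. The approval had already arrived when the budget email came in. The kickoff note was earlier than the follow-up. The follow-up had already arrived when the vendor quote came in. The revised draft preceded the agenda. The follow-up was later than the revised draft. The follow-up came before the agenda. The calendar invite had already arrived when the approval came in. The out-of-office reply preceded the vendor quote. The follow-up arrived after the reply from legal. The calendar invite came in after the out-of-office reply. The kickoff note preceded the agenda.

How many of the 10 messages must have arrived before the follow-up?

Directly stated before the follow-up: the calendar invite, the kickoff note, the reply from legal, and the revised draft.
The out-of-office reply reaches the follow-up via the out-of-office reply → the calendar invite → the follow-up.
No chain forces the approval (or any of the others) ahead of the follow-up.
That's the calendar invite, the kickoff note, the out-of-office reply, the reply from legal, and the revised draft — 5 in all.

5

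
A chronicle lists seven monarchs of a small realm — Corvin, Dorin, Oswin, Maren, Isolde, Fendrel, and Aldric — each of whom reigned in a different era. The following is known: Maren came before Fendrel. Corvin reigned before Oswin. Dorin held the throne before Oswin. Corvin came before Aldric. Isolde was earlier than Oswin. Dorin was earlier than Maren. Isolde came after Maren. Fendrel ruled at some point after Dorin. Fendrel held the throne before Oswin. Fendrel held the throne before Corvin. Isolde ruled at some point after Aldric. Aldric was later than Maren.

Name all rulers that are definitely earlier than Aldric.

Directly stated before Aldric: Corvin and Maren.
Dorin reaches Aldric via Dorin → Maren → Aldric.
Fendrel reaches Aldric via Fendrel → Corvin → Aldric.
No chain forces Isolde (or any of the others) ahead of Aldric.

Corvin, Dorin, Fendrel, Maren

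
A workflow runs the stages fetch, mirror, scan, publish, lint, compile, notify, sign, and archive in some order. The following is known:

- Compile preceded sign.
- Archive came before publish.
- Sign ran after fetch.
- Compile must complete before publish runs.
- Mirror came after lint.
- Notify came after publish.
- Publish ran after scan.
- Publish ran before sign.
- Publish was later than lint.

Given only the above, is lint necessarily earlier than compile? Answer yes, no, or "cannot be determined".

No chain of stated constraints runs from lint to compile, and none runs from compile to lint either.
So the relative order of lint and compile is not fixed by the given facts.

cannot be determined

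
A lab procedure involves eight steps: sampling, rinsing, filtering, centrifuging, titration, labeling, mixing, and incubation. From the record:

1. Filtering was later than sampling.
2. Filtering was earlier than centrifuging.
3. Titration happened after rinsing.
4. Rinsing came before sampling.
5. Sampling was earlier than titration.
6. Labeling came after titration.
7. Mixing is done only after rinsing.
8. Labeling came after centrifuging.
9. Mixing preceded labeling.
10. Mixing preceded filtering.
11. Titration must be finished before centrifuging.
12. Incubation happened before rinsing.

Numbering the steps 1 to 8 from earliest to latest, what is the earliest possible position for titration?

4

Incubation, rinsing, and sampling must all come before titration — 3 forced predecessors.
Nothing else is forced ahead of titration, so its earliest slot is position 3 + 1 = 4.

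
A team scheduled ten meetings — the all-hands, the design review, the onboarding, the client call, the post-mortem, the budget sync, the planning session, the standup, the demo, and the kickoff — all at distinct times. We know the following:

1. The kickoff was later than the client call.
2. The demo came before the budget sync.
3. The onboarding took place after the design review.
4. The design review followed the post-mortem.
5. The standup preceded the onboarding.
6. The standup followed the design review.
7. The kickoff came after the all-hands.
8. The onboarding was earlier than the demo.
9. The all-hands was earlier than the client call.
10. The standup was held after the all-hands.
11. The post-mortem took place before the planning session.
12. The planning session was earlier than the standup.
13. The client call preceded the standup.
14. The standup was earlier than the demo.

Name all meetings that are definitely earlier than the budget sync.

Directly stated before the budget sync: the demo.
The all-hands reaches the budget sync via the all-hands → the standup → the demo → the budget sync.
The client call reaches the budget sync via the client call → the standup → the demo → the budget sync.
The design review reaches the budget sync via the design review → the standup → the demo → the budget sync.
Likewise the onboarding, the planning session, the post-mortem, and the standup each reach the budget sync by chaining the stated constraints.
No chain forces the kickoff ahead of the budget sync.

the all-hands, the client call, the demo, the design review, the onboarding, the planning session, the post-mortem, the standup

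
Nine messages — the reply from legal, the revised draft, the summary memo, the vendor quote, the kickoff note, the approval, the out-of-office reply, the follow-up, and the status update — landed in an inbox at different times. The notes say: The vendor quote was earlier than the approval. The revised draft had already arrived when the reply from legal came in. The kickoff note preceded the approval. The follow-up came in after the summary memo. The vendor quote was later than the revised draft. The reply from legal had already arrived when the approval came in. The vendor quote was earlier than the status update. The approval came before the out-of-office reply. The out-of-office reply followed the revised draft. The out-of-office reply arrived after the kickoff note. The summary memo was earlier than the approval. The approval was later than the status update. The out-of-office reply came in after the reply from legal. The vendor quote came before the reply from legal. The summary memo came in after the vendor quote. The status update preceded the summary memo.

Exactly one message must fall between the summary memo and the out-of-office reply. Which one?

Tracing the constraints gives the summary memo → the approval → the out-of-office reply, so the approval sits after the summary memo and before the out-of-office reply.
No other message is forced both after the summary memo and before the out-of-office reply.

the approval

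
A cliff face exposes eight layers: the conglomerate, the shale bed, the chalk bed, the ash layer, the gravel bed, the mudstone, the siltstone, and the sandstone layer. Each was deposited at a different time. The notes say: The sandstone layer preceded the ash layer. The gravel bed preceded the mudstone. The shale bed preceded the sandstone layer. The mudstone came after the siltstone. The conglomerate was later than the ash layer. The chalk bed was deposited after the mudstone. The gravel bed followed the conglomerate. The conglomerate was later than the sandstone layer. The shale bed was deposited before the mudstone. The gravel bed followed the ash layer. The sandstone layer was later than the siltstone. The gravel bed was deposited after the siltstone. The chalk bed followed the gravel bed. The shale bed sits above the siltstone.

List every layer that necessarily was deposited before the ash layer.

Directly stated before the ash layer: the sandstone layer.
The shale bed reaches the ash layer via the shale bed → the sandstone layer → the ash layer.
The siltstone reaches the ash layer via the siltstone → the sandstone layer → the ash layer.

the sandstone layer, the shale bed, the siltstone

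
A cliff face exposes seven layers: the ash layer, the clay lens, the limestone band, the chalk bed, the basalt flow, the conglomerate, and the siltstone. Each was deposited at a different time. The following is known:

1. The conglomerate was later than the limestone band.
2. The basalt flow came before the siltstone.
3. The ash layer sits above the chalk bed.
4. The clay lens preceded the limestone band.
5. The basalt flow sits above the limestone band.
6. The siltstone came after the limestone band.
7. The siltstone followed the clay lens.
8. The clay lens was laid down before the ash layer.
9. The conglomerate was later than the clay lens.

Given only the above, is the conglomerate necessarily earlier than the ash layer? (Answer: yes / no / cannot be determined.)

cannot be determined

No chain of stated constraints runs from the conglomerate to the ash layer, and none runs from the ash layer to the conglomerate either.
So the relative order of the conglomerate and the ash layer is not fixed by the given facts.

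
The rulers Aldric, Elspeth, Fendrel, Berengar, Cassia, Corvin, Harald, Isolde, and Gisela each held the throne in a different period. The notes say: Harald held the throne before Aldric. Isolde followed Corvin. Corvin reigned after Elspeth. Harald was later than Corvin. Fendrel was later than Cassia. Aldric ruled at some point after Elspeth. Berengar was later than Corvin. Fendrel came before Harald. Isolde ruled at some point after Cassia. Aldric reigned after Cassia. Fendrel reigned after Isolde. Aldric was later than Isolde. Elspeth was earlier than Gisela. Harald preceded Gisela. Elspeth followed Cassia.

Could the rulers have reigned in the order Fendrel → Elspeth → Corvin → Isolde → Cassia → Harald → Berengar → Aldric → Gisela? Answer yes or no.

no

The constraints require Cassia before Fendrel, but in the proposed sequence Fendrel appears ahead of Cassia. That one violation is enough.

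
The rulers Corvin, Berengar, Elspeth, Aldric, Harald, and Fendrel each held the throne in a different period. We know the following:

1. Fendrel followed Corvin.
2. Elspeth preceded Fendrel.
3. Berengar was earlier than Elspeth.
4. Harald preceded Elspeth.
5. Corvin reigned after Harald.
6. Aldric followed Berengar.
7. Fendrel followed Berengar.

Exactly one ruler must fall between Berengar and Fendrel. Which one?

Elspeth

Tracing the constraints gives Berengar → Elspeth → Fendrel, so Elspeth sits after Berengar and before Fendrel.
No other ruler is forced both after Berengar and before Fendrel.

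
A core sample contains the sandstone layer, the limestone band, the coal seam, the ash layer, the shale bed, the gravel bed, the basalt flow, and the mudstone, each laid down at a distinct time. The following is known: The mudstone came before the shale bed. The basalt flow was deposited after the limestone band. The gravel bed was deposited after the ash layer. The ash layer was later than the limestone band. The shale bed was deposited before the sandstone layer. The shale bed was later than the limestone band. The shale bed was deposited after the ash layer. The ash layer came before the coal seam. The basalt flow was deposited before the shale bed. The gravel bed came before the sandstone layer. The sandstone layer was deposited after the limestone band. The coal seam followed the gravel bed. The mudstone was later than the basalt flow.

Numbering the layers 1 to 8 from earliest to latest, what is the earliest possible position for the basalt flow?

The limestone band must come before the basalt flow — 1 forced predecessor.
Nothing else is forced ahead of the basalt flow, so its earliest slot is position 1 + 1 = 2.

2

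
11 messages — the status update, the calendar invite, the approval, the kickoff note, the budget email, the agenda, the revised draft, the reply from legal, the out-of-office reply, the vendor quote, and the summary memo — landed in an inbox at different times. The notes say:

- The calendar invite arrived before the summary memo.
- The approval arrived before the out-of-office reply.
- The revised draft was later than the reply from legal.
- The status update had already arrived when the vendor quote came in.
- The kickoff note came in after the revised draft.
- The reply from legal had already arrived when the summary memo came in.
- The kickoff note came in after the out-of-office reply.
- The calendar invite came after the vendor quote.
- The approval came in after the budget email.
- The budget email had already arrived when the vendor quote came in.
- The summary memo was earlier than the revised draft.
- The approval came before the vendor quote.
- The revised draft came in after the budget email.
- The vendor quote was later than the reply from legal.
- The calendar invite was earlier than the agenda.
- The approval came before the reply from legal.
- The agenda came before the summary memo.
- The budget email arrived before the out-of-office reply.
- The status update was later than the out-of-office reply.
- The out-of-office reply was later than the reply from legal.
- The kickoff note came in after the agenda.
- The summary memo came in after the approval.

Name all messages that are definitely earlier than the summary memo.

Directly stated before the summary memo: the agenda, the approval, the calendar invite, and the reply from legal.
The budget email reaches the summary memo via the budget email → the approval → the summary memo.
The out-of-office reply reaches the summary memo via the out-of-office reply → the status update → the vendor quote → the calendar invite → the summary memo.
The status update reaches the summary memo via the status update → the vendor quote → the calendar invite → the summary memo.
Likewise the vendor quote reaches the summary memo by chaining the stated constraints.

the agenda, the approval, the budget email, the calendar invite, the out-of-office reply, the reply from legal, the status update, the vendor quote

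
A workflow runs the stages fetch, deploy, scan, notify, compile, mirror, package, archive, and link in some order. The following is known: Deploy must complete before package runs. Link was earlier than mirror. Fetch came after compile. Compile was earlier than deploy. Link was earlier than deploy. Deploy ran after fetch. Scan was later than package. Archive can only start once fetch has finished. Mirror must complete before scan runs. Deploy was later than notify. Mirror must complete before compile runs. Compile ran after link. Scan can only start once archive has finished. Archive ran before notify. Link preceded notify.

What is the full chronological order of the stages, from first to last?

link, mirror, compile, fetch, archive, notify, deploy, package, scan

The constraints fix every adjacent pair, so only one ordering works:
link → mirror → compile → fetch → archive → notify → deploy → package → scan.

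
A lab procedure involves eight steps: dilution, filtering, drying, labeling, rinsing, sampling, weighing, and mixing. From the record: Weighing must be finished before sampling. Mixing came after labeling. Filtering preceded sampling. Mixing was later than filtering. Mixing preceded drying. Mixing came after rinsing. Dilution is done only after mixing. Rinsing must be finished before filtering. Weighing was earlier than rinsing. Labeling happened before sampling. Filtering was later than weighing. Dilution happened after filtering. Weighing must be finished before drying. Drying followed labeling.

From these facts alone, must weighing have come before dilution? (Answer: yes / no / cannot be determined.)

yes

Chain the constraints: weighing → filtering → dilution. Each link is directly stated, so weighing comes before dilution.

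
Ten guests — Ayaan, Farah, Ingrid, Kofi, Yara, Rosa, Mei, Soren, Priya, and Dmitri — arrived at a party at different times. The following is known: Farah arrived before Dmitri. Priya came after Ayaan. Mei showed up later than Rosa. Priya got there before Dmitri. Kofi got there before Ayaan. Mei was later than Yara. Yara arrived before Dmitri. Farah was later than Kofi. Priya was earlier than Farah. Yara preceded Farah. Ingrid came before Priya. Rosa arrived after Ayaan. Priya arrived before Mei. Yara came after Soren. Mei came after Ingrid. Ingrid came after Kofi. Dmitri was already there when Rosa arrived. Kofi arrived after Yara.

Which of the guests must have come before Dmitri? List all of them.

Directly stated before Dmitri: Farah, Priya, and Yara.
Ayaan reaches Dmitri via Ayaan → Priya → Dmitri.
Ingrid reaches Dmitri via Ingrid → Priya → Dmitri.
Kofi reaches Dmitri via Kofi → Farah → Dmitri.
Likewise Soren reaches Dmitri by chaining the stated constraints.

Ayaan, Farah, Ingrid, Kofi, Priya, Soren, Yara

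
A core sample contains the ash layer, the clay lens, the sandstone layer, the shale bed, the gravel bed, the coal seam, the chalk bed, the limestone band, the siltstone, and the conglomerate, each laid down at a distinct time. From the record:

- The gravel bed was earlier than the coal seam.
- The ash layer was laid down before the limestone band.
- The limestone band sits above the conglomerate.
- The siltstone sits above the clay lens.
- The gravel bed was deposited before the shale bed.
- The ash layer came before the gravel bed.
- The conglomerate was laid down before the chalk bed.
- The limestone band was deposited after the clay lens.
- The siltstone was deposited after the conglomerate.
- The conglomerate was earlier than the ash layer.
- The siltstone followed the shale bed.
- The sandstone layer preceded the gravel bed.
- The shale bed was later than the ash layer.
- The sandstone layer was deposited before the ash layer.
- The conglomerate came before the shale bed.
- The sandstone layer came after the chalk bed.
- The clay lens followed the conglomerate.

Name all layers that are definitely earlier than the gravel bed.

Directly stated before the gravel bed: the ash layer and the sandstone layer.
The chalk bed reaches the gravel bed via the chalk bed → the sandstone layer → the gravel bed.
The conglomerate reaches the gravel bed via the conglomerate → the ash layer → the gravel bed.

the ash layer, the chalk bed, the conglomerate, the sandstone layer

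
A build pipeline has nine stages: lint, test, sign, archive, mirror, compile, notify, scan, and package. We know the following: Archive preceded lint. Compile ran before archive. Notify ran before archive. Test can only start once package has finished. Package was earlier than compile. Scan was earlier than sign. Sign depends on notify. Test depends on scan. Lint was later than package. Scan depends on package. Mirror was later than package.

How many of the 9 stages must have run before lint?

Directly stated before lint: archive and package.
Compile reaches lint via compile → archive → lint.
Notify reaches lint via notify → archive → lint.
No chain forces scan (or any of the others) ahead of lint.
That's archive, compile, notify, and package — 4 in all.

4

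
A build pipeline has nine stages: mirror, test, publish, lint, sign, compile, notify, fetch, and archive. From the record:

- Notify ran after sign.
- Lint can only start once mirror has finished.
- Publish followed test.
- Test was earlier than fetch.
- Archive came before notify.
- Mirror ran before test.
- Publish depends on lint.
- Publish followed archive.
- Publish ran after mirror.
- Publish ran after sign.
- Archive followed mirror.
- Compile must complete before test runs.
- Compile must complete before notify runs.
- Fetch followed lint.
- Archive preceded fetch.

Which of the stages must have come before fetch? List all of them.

Directly stated before fetch: archive, lint, and test.
Compile reaches fetch via compile → test → fetch.
Mirror reaches fetch via mirror → lint → fetch.
No chain forces publish (or any of the others) ahead of fetch.

archive, compile, lint, mirror, test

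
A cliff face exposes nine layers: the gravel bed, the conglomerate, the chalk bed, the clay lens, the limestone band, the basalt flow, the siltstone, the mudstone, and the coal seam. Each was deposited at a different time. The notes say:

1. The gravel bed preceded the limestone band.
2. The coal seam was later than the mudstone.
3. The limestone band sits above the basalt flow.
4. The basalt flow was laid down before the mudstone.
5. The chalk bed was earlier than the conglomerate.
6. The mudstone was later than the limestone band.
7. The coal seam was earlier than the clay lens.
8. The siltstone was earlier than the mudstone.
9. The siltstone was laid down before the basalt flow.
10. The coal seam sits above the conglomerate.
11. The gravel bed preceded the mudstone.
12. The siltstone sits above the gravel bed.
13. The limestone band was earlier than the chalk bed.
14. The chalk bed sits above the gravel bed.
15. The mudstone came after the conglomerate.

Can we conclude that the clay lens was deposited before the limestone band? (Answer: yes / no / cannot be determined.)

no

Tracing the constraints gives the limestone band → the mudstone → the coal seam → the clay lens, so the limestone band must come before the clay lens.
That means the clay lens cannot be before the limestone band.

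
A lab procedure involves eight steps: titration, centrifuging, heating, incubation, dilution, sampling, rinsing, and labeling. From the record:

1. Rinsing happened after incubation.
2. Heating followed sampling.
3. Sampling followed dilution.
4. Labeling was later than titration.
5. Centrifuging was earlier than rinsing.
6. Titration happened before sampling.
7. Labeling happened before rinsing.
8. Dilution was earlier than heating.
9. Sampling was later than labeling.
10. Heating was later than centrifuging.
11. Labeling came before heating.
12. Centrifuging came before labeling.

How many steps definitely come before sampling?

Directly stated before sampling: dilution, labeling, and titration.
Centrifuging reaches sampling via centrifuging → labeling → sampling.
No chain forces incubation (or any of the others) ahead of sampling.
That's centrifuging, dilution, labeling, and titration — 4 in all.

4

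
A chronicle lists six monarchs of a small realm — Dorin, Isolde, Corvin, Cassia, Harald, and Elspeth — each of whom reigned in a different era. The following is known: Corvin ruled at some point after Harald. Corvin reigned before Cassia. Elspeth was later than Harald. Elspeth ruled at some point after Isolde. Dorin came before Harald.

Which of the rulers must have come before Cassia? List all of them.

Directly stated before Cassia: Corvin.
Dorin reaches Cassia via Dorin → Harald → Corvin → Cassia.
Harald reaches Cassia via Harald → Corvin → Cassia.
No chain forces Isolde (or any of the others) ahead of Cassia.

Corvin, Dorin, Harald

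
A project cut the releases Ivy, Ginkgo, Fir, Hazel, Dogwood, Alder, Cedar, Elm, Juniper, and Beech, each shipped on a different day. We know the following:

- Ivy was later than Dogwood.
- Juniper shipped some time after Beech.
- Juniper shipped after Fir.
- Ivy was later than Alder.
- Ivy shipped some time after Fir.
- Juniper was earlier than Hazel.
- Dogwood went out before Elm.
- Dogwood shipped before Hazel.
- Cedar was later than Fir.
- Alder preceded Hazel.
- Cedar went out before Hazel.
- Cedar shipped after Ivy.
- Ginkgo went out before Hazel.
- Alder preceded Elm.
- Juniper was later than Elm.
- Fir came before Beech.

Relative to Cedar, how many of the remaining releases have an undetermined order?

Forced before Cedar: Alder, Dogwood, Fir, and Ivy; forced after Cedar: Hazel.
That leaves Beech, Elm, Ginkgo, and Juniper with no forced order relative to Cedar — 4.

4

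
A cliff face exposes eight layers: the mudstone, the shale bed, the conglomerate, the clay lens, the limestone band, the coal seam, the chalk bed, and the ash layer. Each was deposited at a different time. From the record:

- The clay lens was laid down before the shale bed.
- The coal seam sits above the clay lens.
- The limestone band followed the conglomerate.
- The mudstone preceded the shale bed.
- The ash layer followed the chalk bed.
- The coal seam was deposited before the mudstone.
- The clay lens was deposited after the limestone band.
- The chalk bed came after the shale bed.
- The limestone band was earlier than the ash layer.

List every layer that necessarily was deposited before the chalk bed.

Directly stated before the chalk bed: the shale bed.
The clay lens reaches the chalk bed via the clay lens → the shale bed → the chalk bed.
The coal seam reaches the chalk bed via the coal seam → the mudstone → the shale bed → the chalk bed.
The conglomerate reaches the chalk bed via the conglomerate → the limestone band → the clay lens → the shale bed → the chalk bed.
Likewise the limestone band and the mudstone each reach the chalk bed by chaining the stated constraints.
No chain forces the ash layer ahead of the chalk bed.

the clay lens, the coal seam, the conglomerate, the limestone band, the mudstone, the shale bed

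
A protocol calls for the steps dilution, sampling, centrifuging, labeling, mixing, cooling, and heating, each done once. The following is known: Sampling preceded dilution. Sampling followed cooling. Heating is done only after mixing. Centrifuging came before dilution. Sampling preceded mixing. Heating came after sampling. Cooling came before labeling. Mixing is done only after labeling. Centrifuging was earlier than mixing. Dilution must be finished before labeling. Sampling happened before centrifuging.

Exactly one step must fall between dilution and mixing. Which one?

labeling

Tracing the constraints gives dilution → labeling → mixing, so labeling sits after dilution and before mixing.
No other step is forced both after dilution and before mixing.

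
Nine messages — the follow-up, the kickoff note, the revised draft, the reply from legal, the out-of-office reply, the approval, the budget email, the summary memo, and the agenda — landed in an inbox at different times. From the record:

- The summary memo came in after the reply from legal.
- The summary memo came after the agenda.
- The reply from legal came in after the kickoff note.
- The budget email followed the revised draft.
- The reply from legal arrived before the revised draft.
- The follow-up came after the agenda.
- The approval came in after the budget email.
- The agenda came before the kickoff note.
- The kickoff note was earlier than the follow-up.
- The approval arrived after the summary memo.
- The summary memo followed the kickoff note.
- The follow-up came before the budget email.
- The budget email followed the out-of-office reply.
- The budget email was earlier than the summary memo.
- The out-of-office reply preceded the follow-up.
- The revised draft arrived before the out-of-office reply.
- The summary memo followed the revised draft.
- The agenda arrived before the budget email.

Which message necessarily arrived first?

The agenda has a chain of constraints placing it before every other message, so the agenda must be first.

the agenda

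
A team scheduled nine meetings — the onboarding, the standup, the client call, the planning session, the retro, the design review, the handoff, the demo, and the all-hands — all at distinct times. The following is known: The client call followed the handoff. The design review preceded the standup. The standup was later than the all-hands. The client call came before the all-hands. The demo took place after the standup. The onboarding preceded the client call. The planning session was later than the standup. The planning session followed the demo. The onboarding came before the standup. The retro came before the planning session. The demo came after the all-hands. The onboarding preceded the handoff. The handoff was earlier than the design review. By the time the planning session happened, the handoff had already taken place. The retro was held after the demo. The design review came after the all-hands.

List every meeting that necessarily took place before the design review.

Directly stated before the design review: the all-hands and the handoff.
The client call reaches the design review via the client call → the all-hands → the design review.
The onboarding reaches the design review via the onboarding → the handoff → the design review.
No chain forces the standup (or any of the others) ahead of the design review.

the all-hands, the client call, the handoff, the onboarding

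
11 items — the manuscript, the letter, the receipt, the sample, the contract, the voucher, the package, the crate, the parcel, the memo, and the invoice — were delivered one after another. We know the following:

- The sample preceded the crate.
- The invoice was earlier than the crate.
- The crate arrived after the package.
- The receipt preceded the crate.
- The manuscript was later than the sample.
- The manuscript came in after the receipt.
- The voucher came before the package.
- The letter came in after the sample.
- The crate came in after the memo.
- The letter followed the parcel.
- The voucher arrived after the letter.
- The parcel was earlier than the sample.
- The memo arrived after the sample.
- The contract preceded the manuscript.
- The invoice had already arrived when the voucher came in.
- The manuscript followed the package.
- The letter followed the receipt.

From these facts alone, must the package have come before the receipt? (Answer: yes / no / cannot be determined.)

no

Tracing the constraints gives the receipt → the letter → the voucher → the package, so the receipt must come before the package.
That means the package cannot be before the receipt.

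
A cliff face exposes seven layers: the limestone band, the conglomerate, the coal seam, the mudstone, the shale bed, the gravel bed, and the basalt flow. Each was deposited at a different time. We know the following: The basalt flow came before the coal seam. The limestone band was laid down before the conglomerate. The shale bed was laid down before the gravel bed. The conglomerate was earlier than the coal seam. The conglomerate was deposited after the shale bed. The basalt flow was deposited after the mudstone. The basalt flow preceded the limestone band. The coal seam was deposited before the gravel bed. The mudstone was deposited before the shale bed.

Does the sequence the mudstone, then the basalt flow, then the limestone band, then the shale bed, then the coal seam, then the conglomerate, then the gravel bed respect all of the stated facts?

The constraints require the conglomerate before the coal seam, but in the proposed sequence the coal seam appears ahead of the conglomerate. That one violation is enough.

no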